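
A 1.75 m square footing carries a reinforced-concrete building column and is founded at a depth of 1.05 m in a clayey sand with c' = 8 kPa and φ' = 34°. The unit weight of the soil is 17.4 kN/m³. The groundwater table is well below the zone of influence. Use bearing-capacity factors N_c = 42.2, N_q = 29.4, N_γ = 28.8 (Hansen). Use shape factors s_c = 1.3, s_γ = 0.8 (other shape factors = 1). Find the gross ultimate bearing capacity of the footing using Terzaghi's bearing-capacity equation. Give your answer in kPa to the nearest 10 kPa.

q_ult ≈ 1330 kPa

Overburden at base level: q = 17.4 × 1.05 = 18.27 kPa.
Cohesion term c·N_c·s_c = 8 × 42.2 × 1.3 = 438.88 kPa; surcharge term q·N_q = 18.27 × 29.4 = 537.14 kPa; self-weight term 0.5·γ·B·N_γ·s_γ = 0.5 × 17.4 × 1.75 × 28.8 × 0.8 = 350.78 kPa.
q_ult = 438.88 + 537.14 + 350.78 = 1326.8 kPa.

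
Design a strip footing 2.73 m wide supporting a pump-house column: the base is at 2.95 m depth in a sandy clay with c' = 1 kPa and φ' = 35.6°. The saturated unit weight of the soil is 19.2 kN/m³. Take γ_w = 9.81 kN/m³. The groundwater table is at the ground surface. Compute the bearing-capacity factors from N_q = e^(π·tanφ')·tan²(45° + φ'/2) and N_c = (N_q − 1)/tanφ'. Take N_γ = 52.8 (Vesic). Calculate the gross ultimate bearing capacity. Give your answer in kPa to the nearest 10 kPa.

q_ult ≈ 1720 kPa

tan35.6° = 0.7159, so N_q = e^(π×0.7159)·tan²(62.8°) = 9.48 × 3.786 = 35.89.
N_c = (35.89 − 1)/tan35.6° = 48.74.
γ' = 19.2 − 9.81 = 9.39 kN/m³ (submerged throughout). q = 9.39 × 2.95 = 27.7 kPa; the same γ' applies in the ½γBN_γ term.
c·N_c = 1 × 48.736 = 48.736 kPa
q·N_q = 27.7 × 35.891 = 994.21 kPa
0.5·γ·B·N_γ = 0.5 × 9.39 × 2.73 × 52.8 = 676.76 kPa
q_ult = 48.736 + 994.21 + 676.76 = 1719.7 kPa.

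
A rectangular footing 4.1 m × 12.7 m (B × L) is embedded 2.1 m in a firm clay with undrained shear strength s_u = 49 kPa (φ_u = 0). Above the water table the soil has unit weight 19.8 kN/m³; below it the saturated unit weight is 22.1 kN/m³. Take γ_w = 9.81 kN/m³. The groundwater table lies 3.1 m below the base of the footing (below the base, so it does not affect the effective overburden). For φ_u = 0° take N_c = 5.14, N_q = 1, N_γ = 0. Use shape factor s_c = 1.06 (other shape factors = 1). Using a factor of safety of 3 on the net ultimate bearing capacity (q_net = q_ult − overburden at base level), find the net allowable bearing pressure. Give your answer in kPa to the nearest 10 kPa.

q = γ·D_f = 19.8 × 2.1 = 41.58 kPa.
c·N_c·s_c = 49 × 5.14 × 1.06 = 266.97 kPa
q·N_q = 41.58 × 1 = 41.58 kPa
q_ult = 266.97 + 41.58 = 308.55 kPa.
q_net = 308.55 − 41.58 = 266.97 kPa.
q_all(net) = 266.97 / 3 = 88.991 kPa.

q_all(net) ≈ 90 kPa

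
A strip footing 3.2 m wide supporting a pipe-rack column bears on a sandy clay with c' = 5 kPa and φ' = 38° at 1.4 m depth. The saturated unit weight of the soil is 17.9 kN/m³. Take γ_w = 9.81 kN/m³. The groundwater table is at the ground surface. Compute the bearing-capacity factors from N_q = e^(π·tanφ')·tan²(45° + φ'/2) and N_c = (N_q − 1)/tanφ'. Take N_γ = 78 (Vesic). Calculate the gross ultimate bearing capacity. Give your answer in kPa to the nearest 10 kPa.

tan38° = 0.7813, so N_q = e^(π×0.7813)·tan²(64°) = 11.64 × 4.204 = 48.93.
N_c = (48.93 − 1)/tan38° = 61.35.
Water table at ground surface, so effective unit weight γ' = 17.9 − 9.81 = 8.09 kN/m³ is used throughout; overburden q = 8.09 × 1.4 = 11.326 kPa; the same γ' applies in the ½γBN_γ term.
Cohesion term c·N_c = 5 × 61.352 = 306.76 kPa; surcharge term q·N_q = 11.326 × 48.933 = 554.22 kPa; self-weight term 0.5·γ·B·N_γ = 0.5 × 8.09 × 3.2 × 78 = 1009.6 kPa.
q_ult = 306.76 + 554.22 + 1009.6 = 1870.6 kPa.

q_ult ≈ 1870 kPa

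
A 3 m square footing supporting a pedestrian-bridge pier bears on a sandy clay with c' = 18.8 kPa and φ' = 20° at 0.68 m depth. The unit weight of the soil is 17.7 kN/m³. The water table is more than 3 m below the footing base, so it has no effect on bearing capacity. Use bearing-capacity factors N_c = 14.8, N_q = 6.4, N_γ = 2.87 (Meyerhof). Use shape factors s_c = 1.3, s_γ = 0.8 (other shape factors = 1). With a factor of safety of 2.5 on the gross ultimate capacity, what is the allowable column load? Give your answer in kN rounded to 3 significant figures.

q = γ·D_f = 17.7 × 0.68 = 12.036 kPa.
c·N_c·s_c = 18.8 × 14.8 × 1.3 = 361.71 kPa
q·N_q = 12.036 × 6.4 = 77.03 kPa
0.5·γ·B·N_γ·s_γ = 0.5 × 17.7 × 3 × 2.87 × 0.8 = 60.959 kPa
q_ult = 361.71 + 77.03 + 60.959 = 499.7 kPa.
Gross allowable pressure q_all = 499.7 / 2.5 = 199.88 kPa.
Footing area = 9 m², so allowable column load = 199.88 × 9 = 1798.9 kN.

P_all ≈ 1800 kN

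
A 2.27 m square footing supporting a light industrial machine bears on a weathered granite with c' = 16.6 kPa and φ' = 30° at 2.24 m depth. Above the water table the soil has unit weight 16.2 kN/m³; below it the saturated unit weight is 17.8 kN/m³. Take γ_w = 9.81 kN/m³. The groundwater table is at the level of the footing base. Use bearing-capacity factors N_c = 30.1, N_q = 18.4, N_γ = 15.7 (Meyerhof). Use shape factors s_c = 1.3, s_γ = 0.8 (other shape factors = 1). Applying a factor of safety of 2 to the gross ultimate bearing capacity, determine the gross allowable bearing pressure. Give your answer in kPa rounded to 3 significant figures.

Overburden at base level: q = 16.2 × 2.24 = 36.288 kPa.
Below the base the soil is submerged, so the ½γBN_γ term uses γ' = 17.8 − 9.81 = 7.99 kN/m³.
Cohesion term c·N_c·s_c = 16.6 × 30.1 × 1.3 = 649.56 kPa; surcharge term q·N_q = 36.288 × 18.4 = 667.7 kPa; self-weight term 0.5·γ·B·N_γ·s_γ = 0.5 × 7.99 × 2.27 × 15.7 × 0.8 = 113.9 kPa.
q_ult = 649.56 + 667.7 + 113.9 = 1431.2 kPa.
q_all = q_ult / FS = 1431.2 / 2 = 715.58 kPa.

q_all ≈ 716 kPa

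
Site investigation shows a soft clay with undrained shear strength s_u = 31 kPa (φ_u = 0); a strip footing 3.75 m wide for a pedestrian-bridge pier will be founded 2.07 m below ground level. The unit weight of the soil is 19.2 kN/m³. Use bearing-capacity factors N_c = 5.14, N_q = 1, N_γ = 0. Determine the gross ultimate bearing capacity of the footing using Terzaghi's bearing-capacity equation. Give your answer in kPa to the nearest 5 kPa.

Effective surcharge at the founding depth q = γ·D_f = 19.2 × 2.07 = 39.744 kPa.
q_ult = c·N_c + q·N_q
     = 31 × 5.14 + 39.744 × 1
     = 159.34 + 39.744 = 199.08 kPa.

q_ult ≈ 200 kPa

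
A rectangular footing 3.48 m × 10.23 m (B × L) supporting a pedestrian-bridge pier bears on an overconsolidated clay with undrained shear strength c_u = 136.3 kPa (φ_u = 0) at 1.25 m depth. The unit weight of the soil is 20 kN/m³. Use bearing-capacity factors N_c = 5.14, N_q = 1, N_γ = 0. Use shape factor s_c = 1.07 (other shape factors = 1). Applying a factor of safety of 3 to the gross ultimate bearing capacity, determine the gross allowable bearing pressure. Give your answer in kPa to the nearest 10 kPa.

q_all ≈ 260 kPa

Effective surcharge at the founding depth q = γ·D_f = 20 × 1.25 = 25 kPa.
q_ult = c·N_c·s_c + q·N_q
     = 136.3 × 5.14 × 1.07 + 25 × 1
     = 749.62 + 25 = 774.62 kPa.
q_all = q_ult / FS = 774.62 / 3 = 258.21 kPa.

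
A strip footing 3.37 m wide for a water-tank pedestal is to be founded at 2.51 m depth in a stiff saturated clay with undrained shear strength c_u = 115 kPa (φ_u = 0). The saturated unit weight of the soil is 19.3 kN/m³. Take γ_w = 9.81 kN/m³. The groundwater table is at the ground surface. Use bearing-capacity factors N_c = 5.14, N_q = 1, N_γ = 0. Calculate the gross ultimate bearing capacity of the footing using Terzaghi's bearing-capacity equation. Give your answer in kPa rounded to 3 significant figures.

γ' = 19.3 − 9.81 = 9.49 kN/m³ (submerged throughout). q = 9.49 × 2.51 = 23.82 kPa.
c·N_c = 115 × 5.14 = 591.1 kPa
q·N_q = 23.82 × 1 = 23.82 kPa
q_ult = 591.1 + 23.82 = 614.92 kPa.

q_ult ≈ 615 kPa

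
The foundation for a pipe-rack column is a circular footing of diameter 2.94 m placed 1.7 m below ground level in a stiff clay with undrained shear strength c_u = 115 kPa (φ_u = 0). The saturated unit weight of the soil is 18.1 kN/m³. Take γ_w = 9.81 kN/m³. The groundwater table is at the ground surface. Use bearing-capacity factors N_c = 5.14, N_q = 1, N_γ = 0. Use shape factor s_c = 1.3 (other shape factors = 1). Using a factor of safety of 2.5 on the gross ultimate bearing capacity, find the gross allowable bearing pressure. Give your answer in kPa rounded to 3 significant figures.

γ' = 18.1 − 9.81 = 8.29 kN/m³ (submerged throughout). q = 8.29 × 1.7 = 14.093 kPa.
c·N_c·s_c = 115 × 5.14 × 1.3 = 768.43 kPa
q·N_q = 14.093 × 1 = 14.093 kPa
q_ult = 768.43 + 14.093 = 782.52 kPa.
q_all = 782.52 / 2.5 = 313.01 kPa.

q_all ≈ 313 kPa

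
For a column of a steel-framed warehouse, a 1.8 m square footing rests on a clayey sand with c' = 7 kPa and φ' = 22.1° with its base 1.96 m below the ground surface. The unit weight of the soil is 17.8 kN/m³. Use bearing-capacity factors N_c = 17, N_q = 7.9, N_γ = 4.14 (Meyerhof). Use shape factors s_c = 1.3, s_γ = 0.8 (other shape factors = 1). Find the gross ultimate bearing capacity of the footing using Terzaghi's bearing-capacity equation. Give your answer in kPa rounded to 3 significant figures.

q_ult ≈ 483 kPa

q = γ·D_f = 17.8 × 1.96 = 34.888 kPa.
c·N_c·s_c = 7 × 17 × 1.3 = 154.7 kPa
q·N_q = 34.888 × 7.9 = 275.62 kPa
0.5·γ·B·N_γ·s_γ = 0.5 × 17.8 × 1.8 × 4.14 × 0.8 = 53.058 kPa
q_ult = 154.7 + 275.62 + 53.058 = 483.37 kPa.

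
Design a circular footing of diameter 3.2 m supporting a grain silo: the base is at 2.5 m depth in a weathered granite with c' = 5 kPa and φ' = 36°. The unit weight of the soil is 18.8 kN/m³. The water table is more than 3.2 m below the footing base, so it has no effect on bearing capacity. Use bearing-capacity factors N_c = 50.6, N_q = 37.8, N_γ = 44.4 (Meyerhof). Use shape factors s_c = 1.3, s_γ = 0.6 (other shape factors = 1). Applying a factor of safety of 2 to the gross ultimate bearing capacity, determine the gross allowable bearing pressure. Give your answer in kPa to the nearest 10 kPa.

Effective surcharge at the founding depth q = γ·D_f = 18.8 × 2.5 = 47 kPa.
q_ult = c·N_c·s_c + q·N_q + 0.5·γ·B·N_γ·s_γ
     = 5 × 50.6 × 1.3 + 47 × 37.8 + 0.5 × 18.8 × 3.2 × 44.4 × 0.6
     = 328.9 + 1776.6 + 801.33 = 2906.8 kPa.
q_all = q_ult / FS = 2906.8 / 2 = 1453.4 kPa.

q_all ≈ 1450 kPa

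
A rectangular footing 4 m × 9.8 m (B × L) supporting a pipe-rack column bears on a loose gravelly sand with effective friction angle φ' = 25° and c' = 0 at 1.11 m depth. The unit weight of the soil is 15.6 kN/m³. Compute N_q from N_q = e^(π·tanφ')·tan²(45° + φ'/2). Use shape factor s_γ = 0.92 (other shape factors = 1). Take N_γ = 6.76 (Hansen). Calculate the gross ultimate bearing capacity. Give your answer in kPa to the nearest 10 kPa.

q_ult ≈ 380 kPa

tan25° = 0.4663, so N_q = e^(π×0.4663)·tan²(57.5°) = 4.327 × 2.464 = 10.66.
Overburden at base level: q = 15.6 × 1.11 = 17.316 kPa.
Surcharge term q·N_q = 17.316 × 10.662 = 184.63 kPa; self-weight term 0.5·γ·B·N_γ·s_γ = 0.5 × 15.6 × 4 × 6.76 × 0.92 = 194.04 kPa.
q_ult = 184.63 + 194.04 = 378.66 kPa.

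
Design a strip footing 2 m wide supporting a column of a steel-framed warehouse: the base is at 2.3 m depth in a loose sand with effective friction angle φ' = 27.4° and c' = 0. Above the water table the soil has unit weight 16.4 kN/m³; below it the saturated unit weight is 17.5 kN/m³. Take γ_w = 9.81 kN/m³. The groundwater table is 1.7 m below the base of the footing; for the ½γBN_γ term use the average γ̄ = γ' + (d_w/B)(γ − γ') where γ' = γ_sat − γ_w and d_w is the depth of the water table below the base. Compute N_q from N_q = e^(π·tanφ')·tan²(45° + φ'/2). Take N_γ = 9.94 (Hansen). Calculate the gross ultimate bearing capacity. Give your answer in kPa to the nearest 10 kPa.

q_ult ≈ 670 kPa

tan27.4° = 0.5184, so N_q = e^(π×0.5184)·tan²(58.7°) = 5.096 × 2.705 = 13.78.
Overburden at base level: q = 16.4 × 2.3 = 37.72 kPa.
The water table is 1.7 m below the base (< B = 2 m), so the ½γBN_γ term uses γ̄ = γ' + (d_w/B)(γ − γ') = 7.69 + (1.7/2)(16.4 − 7.69) = 15.093 kN/m³.
Surcharge term q·N_q = 37.72 × 13.785 = 519.97 kPa; self-weight term 0.5·γ·B·N_γ = 0.5 × 15.093 × 2 × 9.94 = 150.03 kPa.
q_ult = 519.97 + 150.03 = 670 kPa.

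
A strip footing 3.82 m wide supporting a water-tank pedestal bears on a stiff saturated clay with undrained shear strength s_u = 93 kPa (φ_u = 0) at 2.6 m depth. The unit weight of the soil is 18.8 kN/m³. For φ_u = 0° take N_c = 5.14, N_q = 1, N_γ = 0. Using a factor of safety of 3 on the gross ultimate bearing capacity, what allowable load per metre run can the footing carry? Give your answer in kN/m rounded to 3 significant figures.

Overburden at base level: q = 18.8 × 2.6 = 48.88 kPa.
Cohesion term c·N_c = 93 × 5.14 = 478.02 kPa; surcharge term q·N_q = 48.88 × 1 = 48.88 kPa.
q_ult = 478.02 + 48.88 = 526.9 kPa.
Gross allowable pressure q_all = 526.9 / 3 = 175.63 kPa.
Allowable wall load = q_all × B = 175.63 × 3.82 = 670.92 kN per metre run.

≈ 671 kN/m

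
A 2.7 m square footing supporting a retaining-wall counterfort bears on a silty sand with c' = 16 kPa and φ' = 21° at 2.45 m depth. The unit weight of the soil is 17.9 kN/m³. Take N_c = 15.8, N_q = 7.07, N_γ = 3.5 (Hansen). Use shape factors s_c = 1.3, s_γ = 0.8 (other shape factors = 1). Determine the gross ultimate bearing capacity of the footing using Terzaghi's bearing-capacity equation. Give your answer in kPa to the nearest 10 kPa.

Effective surcharge at the founding depth q = γ·D_f = 17.9 × 2.45 = 43.855 kPa.
q_ult = c·N_c·s_c + q·N_q + 0.5·γ·B·N_γ·s_γ
     = 16 × 15.8 × 1.3 + 43.855 × 7.07 + 0.5 × 17.9 × 2.7 × 3.5 × 0.8
     = 328.64 + 310.05 + 67.662 = 706.36 kPa.

q_ult ≈ 710 kPa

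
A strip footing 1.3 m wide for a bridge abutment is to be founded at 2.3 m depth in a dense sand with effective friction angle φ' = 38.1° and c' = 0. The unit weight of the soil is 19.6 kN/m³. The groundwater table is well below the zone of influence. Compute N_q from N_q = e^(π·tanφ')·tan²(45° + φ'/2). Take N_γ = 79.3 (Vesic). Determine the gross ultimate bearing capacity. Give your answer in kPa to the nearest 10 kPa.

tan38.1° = 0.7841, so N_q = e^(π×0.7841)·tan²(64.05°) = 11.744 × 4.222 = 49.59.
Effective surcharge at the founding depth q = γ·D_f = 19.6 × 2.3 = 45.08 kPa.
q_ult = q·N_q + 0.5·γ·B·N_γ
     = 45.08 × 49.587 + 0.5 × 19.6 × 1.3 × 79.3
     = 2235.4 + 1010.3 = 3245.7 kPa.

q_ult ≈ 3250 kPa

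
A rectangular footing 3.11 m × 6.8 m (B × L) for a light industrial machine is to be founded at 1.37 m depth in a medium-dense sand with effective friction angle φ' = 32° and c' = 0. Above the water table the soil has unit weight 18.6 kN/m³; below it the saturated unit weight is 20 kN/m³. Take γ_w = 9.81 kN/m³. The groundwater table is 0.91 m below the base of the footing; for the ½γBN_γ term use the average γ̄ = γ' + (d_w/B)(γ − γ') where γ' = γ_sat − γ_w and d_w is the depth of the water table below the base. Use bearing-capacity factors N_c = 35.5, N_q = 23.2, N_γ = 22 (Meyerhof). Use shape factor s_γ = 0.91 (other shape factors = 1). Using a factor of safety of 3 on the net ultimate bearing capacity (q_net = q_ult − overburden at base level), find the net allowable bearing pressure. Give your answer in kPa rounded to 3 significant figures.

q_all(net) ≈ 320 kPa

q = γ·D_f = 18.6 × 1.37 = 25.482 kPa.
γ' = 10.19 kN/m³; averaging over the depth B below the base, γ̄ = γ' + (d_w/B)(γ − γ') = 12.651 kN/m³.
q·N_q = 25.482 × 23.2 = 591.18 kPa
0.5·γ·B·N_γ·s_γ = 0.5 × 12.651 × 3.11 × 22 × 0.91 = 393.83 kPa
q_ult = 591.18 + 393.83 = 985.02 kPa.
q_net = 985.02 − 25.482 = 959.53 kPa.
q_all(net) = 959.53 / 3 = 319.84 kPa.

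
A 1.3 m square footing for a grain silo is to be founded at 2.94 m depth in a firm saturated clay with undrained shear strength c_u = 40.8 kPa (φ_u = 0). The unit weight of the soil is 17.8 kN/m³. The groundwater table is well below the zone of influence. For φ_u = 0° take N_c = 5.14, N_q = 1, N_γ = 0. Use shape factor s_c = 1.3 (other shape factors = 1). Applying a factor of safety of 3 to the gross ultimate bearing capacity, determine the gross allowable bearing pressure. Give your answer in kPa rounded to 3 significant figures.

Effective surcharge at the founding depth q = γ·D_f = 17.8 × 2.94 = 52.332 kPa.
q_ult = c·N_c·s_c + q·N_q
     = 40.8 × 5.14 × 1.3 + 52.332 × 1
     = 272.63 + 52.332 = 324.96 kPa.
q_all = q_ult / FS = 324.96 / 3 = 108.32 kPa.

q_all ≈ 108 kPa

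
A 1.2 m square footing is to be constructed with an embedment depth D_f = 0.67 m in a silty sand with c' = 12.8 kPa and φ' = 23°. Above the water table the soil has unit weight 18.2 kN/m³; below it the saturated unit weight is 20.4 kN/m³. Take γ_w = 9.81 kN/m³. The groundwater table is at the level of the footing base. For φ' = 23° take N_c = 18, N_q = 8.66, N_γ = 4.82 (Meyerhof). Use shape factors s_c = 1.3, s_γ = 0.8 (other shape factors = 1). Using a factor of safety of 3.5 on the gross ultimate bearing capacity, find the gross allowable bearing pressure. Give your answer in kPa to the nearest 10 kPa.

Overburden at base level: q = 18.2 × 0.67 = 12.194 kPa.
Below the base the soil is submerged, so the ½γBN_γ term uses γ' = 20.4 − 9.81 = 10.59 kN/m³.
Cohesion term c·N_c·s_c = 12.8 × 18 × 1.3 = 299.52 kPa; surcharge term q·N_q = 12.194 × 8.66 = 105.6 kPa; self-weight term 0.5·γ·B·N_γ·s_γ = 0.5 × 10.59 × 1.2 × 4.82 × 0.8 = 24.501 kPa.
q_ult = 299.52 + 105.6 + 24.501 = 429.62 kPa.
q_all = 429.62 / 3.5 = 122.75 kPa.

q_all ≈ 120 kPa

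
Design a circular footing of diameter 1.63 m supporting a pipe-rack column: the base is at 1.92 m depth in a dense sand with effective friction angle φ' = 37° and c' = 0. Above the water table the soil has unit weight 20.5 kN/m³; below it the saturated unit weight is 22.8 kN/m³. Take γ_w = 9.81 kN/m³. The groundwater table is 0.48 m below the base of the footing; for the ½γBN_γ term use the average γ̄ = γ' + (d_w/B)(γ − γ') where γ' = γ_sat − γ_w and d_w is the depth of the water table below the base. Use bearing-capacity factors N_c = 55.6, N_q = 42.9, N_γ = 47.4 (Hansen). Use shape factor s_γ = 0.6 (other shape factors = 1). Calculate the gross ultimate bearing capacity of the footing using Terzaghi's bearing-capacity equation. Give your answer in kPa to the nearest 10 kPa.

q_ult ≈ 2040 kPa

Overburden at base level: q = 20.5 × 1.92 = 39.36 kPa.
The water table is 0.48 m below the base (< B = 1.63 m), so the ½γBN_γ term uses γ̄ = γ' + (d_w/B)(γ − γ') = 12.99 + (0.48/1.63)(20.5 − 12.99) = 15.202 kN/m³.
Surcharge term q·N_q = 39.36 × 42.9 = 1688.5 kPa; self-weight term 0.5·γ·B·N_γ·s_γ = 0.5 × 15.202 × 1.63 × 47.4 × 0.6 = 352.35 kPa.
q_ult = 1688.5 + 352.35 = 2040.9 kPa.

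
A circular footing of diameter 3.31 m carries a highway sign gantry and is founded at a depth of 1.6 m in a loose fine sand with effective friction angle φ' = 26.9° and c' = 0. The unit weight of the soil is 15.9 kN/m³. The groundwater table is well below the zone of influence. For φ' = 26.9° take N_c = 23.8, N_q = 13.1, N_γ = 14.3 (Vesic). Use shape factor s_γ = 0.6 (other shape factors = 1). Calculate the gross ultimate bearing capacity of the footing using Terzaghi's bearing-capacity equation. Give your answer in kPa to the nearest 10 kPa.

q_ult ≈ 560 kPa

q = γ·D_f = 15.9 × 1.6 = 25.44 kPa.
q·N_q = 25.44 × 13.1 = 333.26 kPa
0.5·γ·B·N_γ·s_γ = 0.5 × 15.9 × 3.31 × 14.3 × 0.6 = 225.78 kPa
q_ult = 333.26 + 225.78 = 559.04 kPa.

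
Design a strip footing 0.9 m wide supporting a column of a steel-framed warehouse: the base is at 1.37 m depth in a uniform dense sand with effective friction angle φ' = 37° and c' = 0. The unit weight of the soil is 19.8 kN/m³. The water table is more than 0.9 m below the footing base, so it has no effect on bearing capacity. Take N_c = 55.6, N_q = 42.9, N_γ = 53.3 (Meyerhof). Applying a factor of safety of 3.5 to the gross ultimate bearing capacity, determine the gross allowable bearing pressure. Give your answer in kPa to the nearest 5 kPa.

q_all ≈ 470 kPa

Effective surcharge at the founding depth q = γ·D_f = 19.8 × 1.37 = 27.126 kPa.
q_ult = q·N_q + 0.5·γ·B·N_γ
     = 27.126 × 42.9 + 0.5 × 19.8 × 0.9 × 53.3
     = 1163.7 + 474.9 = 1638.6 kPa.
q_all = q_ult / FS = 1638.6 / 3.5 = 468.17 kPa.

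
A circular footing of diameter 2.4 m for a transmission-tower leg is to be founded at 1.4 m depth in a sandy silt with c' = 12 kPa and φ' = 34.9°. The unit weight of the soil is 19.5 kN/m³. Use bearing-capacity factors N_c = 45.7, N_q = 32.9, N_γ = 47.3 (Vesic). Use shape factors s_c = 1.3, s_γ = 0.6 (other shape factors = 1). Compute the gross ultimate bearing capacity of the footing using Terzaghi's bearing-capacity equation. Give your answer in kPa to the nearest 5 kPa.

q_ult ≈ 2275 kPa

Overburden at base level: q = 19.5 × 1.4 = 27.3 kPa.
Cohesion term c·N_c·s_c = 12 × 45.7 × 1.3 = 712.92 kPa; surcharge term q·N_q = 27.3 × 32.9 = 898.17 kPa; self-weight term 0.5·γ·B·N_γ·s_γ = 0.5 × 19.5 × 2.4 × 47.3 × 0.6 = 664.09 kPa.
q_ult = 712.92 + 898.17 + 664.09 = 2275.2 kPa.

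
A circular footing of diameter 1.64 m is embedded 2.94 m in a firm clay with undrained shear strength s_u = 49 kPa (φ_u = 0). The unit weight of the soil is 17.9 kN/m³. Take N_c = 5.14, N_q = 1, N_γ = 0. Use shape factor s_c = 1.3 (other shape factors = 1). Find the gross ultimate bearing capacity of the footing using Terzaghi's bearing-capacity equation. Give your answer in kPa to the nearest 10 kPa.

Overburden at base level: q = 17.9 × 2.94 = 52.626 kPa.
Cohesion term c·N_c·s_c = 49 × 5.14 × 1.3 = 327.42 kPa; surcharge term q·N_q = 52.626 × 1 = 52.626 kPa.
q_ult = 327.42 + 52.626 = 380.04 kPa.

q_ult ≈ 380 kPa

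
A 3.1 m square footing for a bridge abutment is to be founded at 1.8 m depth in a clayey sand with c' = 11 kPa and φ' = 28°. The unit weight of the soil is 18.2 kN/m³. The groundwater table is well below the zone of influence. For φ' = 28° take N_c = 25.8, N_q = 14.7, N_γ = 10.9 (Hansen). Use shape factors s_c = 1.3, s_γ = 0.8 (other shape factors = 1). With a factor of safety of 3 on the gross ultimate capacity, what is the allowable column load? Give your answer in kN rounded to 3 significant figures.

P_all ≈ 3510 kN

Effective surcharge at the founding depth q = γ·D_f = 18.2 × 1.8 = 32.76 kPa.
q_ult = c·N_c·s_c + q·N_q + 0.5·γ·B·N_γ·s_γ
     = 11 × 25.8 × 1.3 + 32.76 × 14.7 + 0.5 × 18.2 × 3.1 × 10.9 × 0.8
     = 368.94 + 481.57 + 245.99 = 1096.5 kPa.
Gross allowable pressure q_all = 1096.5 / 3 = 365.5 kPa.
Footing area = 9.61 m², so allowable column load = 365.5 × 9.61 = 3512.5 kN.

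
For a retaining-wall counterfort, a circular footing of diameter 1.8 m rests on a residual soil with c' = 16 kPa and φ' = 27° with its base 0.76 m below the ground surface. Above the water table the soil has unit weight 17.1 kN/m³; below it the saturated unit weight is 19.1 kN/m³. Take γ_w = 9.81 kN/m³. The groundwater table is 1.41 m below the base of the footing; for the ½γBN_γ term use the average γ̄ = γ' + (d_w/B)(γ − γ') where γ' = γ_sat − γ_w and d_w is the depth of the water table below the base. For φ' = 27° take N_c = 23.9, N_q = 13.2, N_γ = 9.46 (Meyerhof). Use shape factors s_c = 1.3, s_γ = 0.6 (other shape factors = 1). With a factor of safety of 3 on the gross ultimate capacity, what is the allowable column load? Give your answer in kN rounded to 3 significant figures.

P_all ≈ 634 kN

Effective surcharge at the founding depth q = γ·D_f = 17.1 × 0.76 = 12.996 kPa.
With d_w = 1.41 m < B, γ̄ = 9.29 + (1.41/1.8) × (17.1 − 9.29) = 15.408 kN/m³.
q_ult = c·N_c·s_c + q·N_q + 0.5·γ·B·N_γ·s_γ
     = 16 × 23.9 × 1.3 + 12.996 × 13.2 + 0.5 × 15.408 × 1.8 × 9.46 × 0.6
     = 497.12 + 171.55 + 78.709 = 747.38 kPa.
Gross allowable pressure q_all = 747.38 / 3 = 249.13 kPa.
Footing area = 2.5447 m², so allowable column load = 249.13 × 2.5447 = 633.95 kN.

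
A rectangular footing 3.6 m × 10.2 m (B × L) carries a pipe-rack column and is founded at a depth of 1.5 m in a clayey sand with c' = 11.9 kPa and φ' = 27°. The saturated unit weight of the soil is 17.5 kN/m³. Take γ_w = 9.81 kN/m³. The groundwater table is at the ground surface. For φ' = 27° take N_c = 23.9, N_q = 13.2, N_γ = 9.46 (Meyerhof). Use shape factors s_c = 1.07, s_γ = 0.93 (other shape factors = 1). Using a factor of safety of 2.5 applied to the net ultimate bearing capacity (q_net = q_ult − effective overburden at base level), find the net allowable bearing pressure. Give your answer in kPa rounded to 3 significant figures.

q_all(net) ≈ 227 kPa

With the water table at the surface the whole profile is submerged: γ' = 17.5 − 9.81 = 7.69 kN/m³, so q = γ'·D_f = 11.535 kPa; the same γ' applies in the ½γBN_γ term.
q_ult = c·N_c·s_c + q·N_q + 0.5·γ·B·N_γ·s_γ
     = 11.9 × 23.9 × 1.07 + 11.535 × 13.2 + 0.5 × 7.69 × 3.6 × 9.46 × 0.93
     = 304.32 + 152.26 + 121.78 = 578.36 kPa.
Net ultimate: q_net = 578.36 − 11.535 = 566.82 kPa.
q_all(net) = 566.82 / 2.5 = 226.73 kPa.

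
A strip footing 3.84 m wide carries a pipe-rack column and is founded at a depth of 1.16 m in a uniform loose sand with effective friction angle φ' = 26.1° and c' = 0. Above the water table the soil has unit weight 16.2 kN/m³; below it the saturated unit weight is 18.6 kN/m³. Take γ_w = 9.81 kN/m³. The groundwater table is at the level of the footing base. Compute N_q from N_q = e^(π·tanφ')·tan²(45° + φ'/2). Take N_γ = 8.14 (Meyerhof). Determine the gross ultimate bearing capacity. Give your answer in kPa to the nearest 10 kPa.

q_ult ≈ 360 kPa

tan26.1° = 0.4899, so N_q = e^(π×0.4899)·tan²(58.05°) = 4.66 × 2.571 = 11.98.
Overburden at base level: q = 16.2 × 1.16 = 18.792 kPa.
Below the base the soil is submerged, so the ½γBN_γ term uses γ' = 18.6 − 9.81 = 8.79 kN/m³.
Surcharge term q·N_q = 18.792 × 11.981 = 225.16 kPa; self-weight term 0.5·γ·B·N_γ = 0.5 × 8.79 × 3.84 × 8.14 = 137.38 kPa.
q_ult = 225.16 + 137.38 = 362.53 kPa.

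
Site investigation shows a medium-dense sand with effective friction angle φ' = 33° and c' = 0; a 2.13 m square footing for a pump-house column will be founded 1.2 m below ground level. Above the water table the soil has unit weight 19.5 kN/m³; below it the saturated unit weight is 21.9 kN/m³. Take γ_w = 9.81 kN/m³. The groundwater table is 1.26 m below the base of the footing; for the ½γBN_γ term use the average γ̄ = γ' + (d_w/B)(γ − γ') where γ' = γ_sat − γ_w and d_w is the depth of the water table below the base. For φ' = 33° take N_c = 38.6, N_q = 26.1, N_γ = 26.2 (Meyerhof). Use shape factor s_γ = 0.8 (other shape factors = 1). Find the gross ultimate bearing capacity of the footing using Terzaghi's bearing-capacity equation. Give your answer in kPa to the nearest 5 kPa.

q_ult ≈ 980 kPa

Overburden at base level: q = 19.5 × 1.2 = 23.4 kPa.
The water table is 1.26 m below the base (< B = 2.13 m), so the ½γBN_γ term uses γ̄ = γ' + (d_w/B)(γ − γ') = 12.09 + (1.26/2.13)(19.5 − 12.09) = 16.473 kN/m³.
Surcharge term q·N_q = 23.4 × 26.1 = 610.74 kPa; self-weight term 0.5·γ·B·N_γ·s_γ = 0.5 × 16.473 × 2.13 × 26.2 × 0.8 = 367.73 kPa.
q_ult = 610.74 + 367.73 = 978.47 kPa.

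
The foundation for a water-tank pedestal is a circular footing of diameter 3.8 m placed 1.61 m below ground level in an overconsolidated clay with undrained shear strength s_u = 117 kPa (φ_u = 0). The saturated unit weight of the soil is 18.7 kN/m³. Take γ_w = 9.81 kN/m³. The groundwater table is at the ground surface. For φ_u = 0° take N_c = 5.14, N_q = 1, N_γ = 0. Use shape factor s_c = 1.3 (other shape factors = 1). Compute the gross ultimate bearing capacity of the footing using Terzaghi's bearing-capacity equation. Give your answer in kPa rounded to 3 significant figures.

With the water table at the surface the whole profile is submerged: γ' = 18.7 − 9.81 = 8.89 kN/m³, so q = γ'·D_f = 14.313 kPa.
q_ult = c·N_c·s_c + q·N_q
     = 117 × 5.14 × 1.3 + 14.313 × 1
     = 781.79 + 14.313 = 796.11 kPa.

q_ult ≈ 796 kPa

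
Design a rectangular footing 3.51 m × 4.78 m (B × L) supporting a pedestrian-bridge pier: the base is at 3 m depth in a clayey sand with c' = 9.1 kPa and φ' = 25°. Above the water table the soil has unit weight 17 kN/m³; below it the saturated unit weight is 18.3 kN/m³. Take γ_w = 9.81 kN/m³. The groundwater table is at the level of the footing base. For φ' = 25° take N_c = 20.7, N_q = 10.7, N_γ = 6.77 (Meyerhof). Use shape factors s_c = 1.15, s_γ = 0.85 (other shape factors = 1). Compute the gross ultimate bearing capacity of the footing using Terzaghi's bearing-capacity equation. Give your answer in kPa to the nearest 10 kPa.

q = γ·D_f = 17 × 3 = 51 kPa.
For the ½γBN_γ term take γ' = 18.3 − 9.81 = 8.49 kN/m³ (soil below base is submerged).
c·N_c·s_c = 9.1 × 20.7 × 1.15 = 216.63 kPa
q·N_q = 51 × 10.7 = 545.7 kPa
0.5·γ·B·N_γ·s_γ = 0.5 × 8.49 × 3.51 × 6.77 × 0.85 = 85.742 kPa
q_ult = 216.63 + 545.7 + 85.742 = 848.07 kPa.

q_ult ≈ 850 kPa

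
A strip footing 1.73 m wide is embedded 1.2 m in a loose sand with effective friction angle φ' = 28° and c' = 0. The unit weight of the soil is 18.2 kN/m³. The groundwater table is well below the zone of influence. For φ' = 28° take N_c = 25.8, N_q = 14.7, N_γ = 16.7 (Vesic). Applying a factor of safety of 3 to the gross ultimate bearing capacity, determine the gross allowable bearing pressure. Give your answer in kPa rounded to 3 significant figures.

q_all ≈ 195 kPa

Effective surcharge at the founding depth q = γ·D_f = 18.2 × 1.2 = 21.84 kPa.
q_ult = q·N_q + 0.5·γ·B·N_γ
     = 21.84 × 14.7 + 0.5 × 18.2 × 1.73 × 16.7
     = 321.05 + 262.91 = 583.96 kPa.
q_all = q_ult / FS = 583.96 / 3 = 194.65 kPa.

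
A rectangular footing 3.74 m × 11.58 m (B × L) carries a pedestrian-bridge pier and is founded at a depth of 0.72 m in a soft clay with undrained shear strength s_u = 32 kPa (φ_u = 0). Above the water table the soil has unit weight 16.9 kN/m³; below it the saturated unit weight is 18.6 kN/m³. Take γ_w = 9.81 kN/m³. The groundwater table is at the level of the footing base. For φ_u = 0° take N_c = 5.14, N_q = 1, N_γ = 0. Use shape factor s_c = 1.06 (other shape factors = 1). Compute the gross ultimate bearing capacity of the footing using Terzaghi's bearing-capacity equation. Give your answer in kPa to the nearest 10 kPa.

q = γ·D_f = 16.9 × 0.72 = 12.168 kPa.
c·N_c·s_c = 32 × 5.14 × 1.06 = 174.35 kPa
q·N_q = 12.168 × 1 = 12.168 kPa
q_ult = 174.35 + 12.168 = 186.52 kPa.

q_ult ≈ 190 kPa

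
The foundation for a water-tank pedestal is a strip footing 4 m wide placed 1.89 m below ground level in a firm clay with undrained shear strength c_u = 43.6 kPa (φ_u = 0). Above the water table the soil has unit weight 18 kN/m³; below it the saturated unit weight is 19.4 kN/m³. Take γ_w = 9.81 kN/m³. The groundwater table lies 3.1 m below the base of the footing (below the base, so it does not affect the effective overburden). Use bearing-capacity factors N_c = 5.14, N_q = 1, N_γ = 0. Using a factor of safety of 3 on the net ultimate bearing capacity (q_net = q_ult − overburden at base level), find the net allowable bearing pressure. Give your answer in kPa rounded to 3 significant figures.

q_all(net) ≈ 74.7 kPa

q = γ·D_f = 18 × 1.89 = 34.02 kPa.
c·N_c = 43.6 × 5.14 = 224.1 kPa
q·N_q = 34.02 × 1 = 34.02 kPa
q_ult = 224.1 + 34.02 = 258.12 kPa.
q_net = 258.12 − 34.02 = 224.1 kPa.
q_all(net) = 224.1 / 3 = 74.701 kPa.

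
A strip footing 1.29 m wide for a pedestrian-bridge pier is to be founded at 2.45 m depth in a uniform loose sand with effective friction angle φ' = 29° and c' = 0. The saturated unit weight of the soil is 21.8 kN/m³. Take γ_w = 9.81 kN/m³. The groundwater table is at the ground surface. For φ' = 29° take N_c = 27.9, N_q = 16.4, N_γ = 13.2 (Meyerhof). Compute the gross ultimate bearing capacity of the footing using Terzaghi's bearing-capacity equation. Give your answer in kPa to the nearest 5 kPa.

γ' = 21.8 − 9.81 = 11.99 kN/m³ (submerged throughout). q = 11.99 × 2.45 = 29.376 kPa; the same γ' applies in the ½γBN_γ term.
q·N_q = 29.376 × 16.4 = 481.76 kPa
0.5·γ·B·N_γ = 0.5 × 11.99 × 1.29 × 13.2 = 102.08 kPa
q_ult = 481.76 + 102.08 = 583.84 kPa.

q_ult ≈ 585 kPa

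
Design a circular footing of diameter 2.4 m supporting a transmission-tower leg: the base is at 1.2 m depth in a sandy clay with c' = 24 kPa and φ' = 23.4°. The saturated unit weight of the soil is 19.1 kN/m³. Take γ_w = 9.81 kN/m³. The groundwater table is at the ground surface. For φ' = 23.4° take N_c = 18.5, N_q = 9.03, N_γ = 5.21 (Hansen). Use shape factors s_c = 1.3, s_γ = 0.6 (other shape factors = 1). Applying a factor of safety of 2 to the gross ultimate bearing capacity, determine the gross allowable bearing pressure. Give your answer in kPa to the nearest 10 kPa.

With the water table at the surface the whole profile is submerged: γ' = 19.1 − 9.81 = 9.29 kN/m³, so q = γ'·D_f = 11.148 kPa; the same γ' applies in the ½γBN_γ term.
q_ult = c·N_c·s_c + q·N_q + 0.5·γ·B·N_γ·s_γ
     = 24 × 18.5 × 1.3 + 11.148 × 9.03 + 0.5 × 9.29 × 2.4 × 5.21 × 0.6
     = 577.2 + 100.67 + 34.849 = 712.72 kPa.
q_all = q_ult / FS = 712.72 / 2 = 356.36 kPa.

q_all ≈ 360 kPa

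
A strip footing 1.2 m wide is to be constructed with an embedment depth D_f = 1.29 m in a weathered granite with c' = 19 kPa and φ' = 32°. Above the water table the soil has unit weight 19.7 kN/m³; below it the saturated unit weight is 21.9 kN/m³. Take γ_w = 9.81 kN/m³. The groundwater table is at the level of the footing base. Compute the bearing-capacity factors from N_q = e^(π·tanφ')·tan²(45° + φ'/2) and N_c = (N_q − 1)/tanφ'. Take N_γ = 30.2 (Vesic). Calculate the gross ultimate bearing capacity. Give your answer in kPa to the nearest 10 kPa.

q_ult ≈ 1480 kPa

tan32° = 0.6249, so N_q = e^(π×0.6249)·tan²(61°) = 7.121 × 3.255 = 23.18.
N_c = (23.18 − 1)/tan32° = 35.49.
Overburden at base level: q = 19.7 × 1.29 = 25.413 kPa.
Below the base the soil is submerged, so the ½γBN_γ term uses γ' = 21.9 − 9.81 = 12.09 kN/m³.
Cohesion term c·N_c = 19 × 35.49 = 674.31 kPa; surcharge term q·N_q = 25.413 × 23.177 = 588.99 kPa; self-weight term 0.5·γ·B·N_γ = 0.5 × 12.09 × 1.2 × 30.2 = 219.07 kPa.
q_ult = 674.31 + 588.99 + 219.07 = 1482.4 kPa.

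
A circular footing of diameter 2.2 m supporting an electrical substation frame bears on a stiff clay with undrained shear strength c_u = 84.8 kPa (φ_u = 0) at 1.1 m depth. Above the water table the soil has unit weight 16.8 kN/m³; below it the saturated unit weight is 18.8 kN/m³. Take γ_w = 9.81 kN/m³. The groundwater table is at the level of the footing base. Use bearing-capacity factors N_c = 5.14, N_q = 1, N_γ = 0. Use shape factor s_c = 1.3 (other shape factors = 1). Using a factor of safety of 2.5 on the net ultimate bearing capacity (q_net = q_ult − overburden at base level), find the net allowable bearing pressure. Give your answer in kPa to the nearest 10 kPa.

Effective surcharge at the founding depth q = γ·D_f = 16.8 × 1.1 = 18.48 kPa.
q_ult = c·N_c·s_c + q·N_q
     = 84.8 × 5.14 × 1.3 + 18.48 × 1
     = 566.63 + 18.48 = 585.11 kPa.
q_net = 585.11 − 18.48 = 566.63 kPa.
q_all(net) = 566.63 / 2.5 = 226.65 kPa.

q_all(net) ≈ 230 kPa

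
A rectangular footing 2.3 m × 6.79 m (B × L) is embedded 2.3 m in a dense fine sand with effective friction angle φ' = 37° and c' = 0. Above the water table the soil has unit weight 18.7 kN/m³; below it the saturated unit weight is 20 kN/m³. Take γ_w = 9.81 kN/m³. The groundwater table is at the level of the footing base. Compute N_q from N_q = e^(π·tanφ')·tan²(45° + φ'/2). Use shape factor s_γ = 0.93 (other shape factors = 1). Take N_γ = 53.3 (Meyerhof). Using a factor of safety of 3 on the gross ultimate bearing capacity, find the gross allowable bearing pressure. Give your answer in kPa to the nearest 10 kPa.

q_all ≈ 810 kPa

N_q = e^(π·tan37°)·tan²(63.5°) = 42.92.
Effective surcharge at the founding depth q = γ·D_f = 18.7 × 2.3 = 43.01 kPa.
The water table coincides with the base, so in the self-weight term γ → γ' = 10.19 kN/m³.
q_ult = q·N_q + 0.5·γ·B·N_γ·s_γ
     = 43.01 × 42.92 + 0.5 × 10.19 × 2.3 × 53.3 × 0.93
     = 1846 + 580.87 = 2426.9 kPa.
q_all = 2426.9 / 3 = 808.95 kPa.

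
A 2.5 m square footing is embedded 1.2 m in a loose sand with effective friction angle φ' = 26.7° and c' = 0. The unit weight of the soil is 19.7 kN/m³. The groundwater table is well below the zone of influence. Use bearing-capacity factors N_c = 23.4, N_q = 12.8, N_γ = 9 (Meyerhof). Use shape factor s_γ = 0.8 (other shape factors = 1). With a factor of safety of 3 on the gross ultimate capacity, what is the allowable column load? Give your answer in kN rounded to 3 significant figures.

P_all ≈ 1000 kN

q = γ·D_f = 19.7 × 1.2 = 23.64 kPa.
q·N_q = 23.64 × 12.8 = 302.59 kPa
0.5·γ·B·N_γ·s_γ = 0.5 × 19.7 × 2.5 × 9 × 0.8 = 177.3 kPa
q_ult = 302.59 + 177.3 = 479.89 kPa.
Gross allowable pressure q_all = 479.89 / 3 = 159.96 kPa.
Footing area = 6.25 m², so allowable column load = 159.96 × 6.25 = 999.77 kN.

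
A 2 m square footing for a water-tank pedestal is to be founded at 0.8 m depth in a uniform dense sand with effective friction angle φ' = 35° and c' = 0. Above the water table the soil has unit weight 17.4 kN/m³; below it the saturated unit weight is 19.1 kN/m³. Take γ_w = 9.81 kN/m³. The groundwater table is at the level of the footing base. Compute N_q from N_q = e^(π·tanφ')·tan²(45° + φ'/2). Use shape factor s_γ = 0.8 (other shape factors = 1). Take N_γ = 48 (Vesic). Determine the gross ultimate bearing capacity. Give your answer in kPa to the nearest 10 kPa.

tan35° = 0.7002, so N_q = e^(π×0.7002)·tan²(62.5°) = 9.023 × 3.69 = 33.3.
Effective surcharge at the founding depth q = γ·D_f = 17.4 × 0.8 = 13.92 kPa.
The water table coincides with the base, so in the self-weight term γ → γ' = 9.29 kN/m³.
q_ult = q·N_q + 0.5·γ·B·N_γ·s_γ
     = 13.92 × 33.296 + 0.5 × 9.29 × 2 × 48 × 0.8
     = 463.48 + 356.74 = 820.22 kPa.

q_ult ≈ 820 kPa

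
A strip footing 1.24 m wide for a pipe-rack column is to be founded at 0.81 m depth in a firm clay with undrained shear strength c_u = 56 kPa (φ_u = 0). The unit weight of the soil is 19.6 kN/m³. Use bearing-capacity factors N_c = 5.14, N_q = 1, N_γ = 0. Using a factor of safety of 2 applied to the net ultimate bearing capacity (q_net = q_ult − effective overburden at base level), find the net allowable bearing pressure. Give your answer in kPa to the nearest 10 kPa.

q_all(net) ≈ 140 kPa

q = γ·D_f = 19.6 × 0.81 = 15.876 kPa.
c·N_c = 56 × 5.14 = 287.84 kPa
q·N_q = 15.876 × 1 = 15.876 kPa
q_ult = 287.84 + 15.876 = 303.72 kPa.
Net ultimate: q_net = 303.72 − 15.876 = 287.84 kPa.
q_all(net) = 287.84 / 2 = 143.92 kPa.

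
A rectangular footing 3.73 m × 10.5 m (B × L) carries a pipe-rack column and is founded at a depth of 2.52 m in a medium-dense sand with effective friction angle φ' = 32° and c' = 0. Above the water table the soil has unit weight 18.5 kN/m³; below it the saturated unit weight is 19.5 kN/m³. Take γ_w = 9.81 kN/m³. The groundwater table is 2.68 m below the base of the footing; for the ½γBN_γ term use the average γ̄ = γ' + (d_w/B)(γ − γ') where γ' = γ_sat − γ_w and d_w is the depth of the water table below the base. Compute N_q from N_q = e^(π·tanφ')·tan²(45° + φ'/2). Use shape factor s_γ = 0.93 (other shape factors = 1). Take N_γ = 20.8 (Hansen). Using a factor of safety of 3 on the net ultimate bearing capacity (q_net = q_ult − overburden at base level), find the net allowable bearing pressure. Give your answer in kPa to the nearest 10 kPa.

q_all(net) ≈ 540 kPa

N_q = e^(π·tan32°)·tan²(61°) = 23.18.
Effective surcharge at the founding depth q = γ·D_f = 18.5 × 2.52 = 46.62 kPa.
With d_w = 2.68 m < B, γ̄ = 9.69 + (2.68/3.73) × (18.5 − 9.69) = 16.02 kN/m³.
q_ult = q·N_q + 0.5·γ·B·N_γ·s_γ
     = 46.62 × 23.177 + 0.5 × 16.02 × 3.73 × 20.8 × 0.93
     = 1080.5 + 577.95 = 1658.4 kPa.
q_net = 1658.4 − 46.62 = 1611.8 kPa.
q_all(net) = 1611.8 / 3 = 537.28 kPa.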